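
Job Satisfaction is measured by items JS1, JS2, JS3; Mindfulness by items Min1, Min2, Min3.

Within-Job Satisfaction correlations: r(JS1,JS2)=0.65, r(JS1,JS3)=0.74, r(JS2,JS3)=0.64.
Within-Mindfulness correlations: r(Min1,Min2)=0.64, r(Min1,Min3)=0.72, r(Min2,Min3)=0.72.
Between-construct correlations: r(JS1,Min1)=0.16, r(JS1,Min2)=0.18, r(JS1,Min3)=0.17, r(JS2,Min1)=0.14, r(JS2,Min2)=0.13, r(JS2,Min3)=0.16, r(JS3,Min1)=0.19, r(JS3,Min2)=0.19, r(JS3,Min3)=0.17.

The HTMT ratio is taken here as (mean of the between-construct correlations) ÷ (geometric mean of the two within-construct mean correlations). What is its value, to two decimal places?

0.24

Mean between = 1.49/9 = 0.1656.
Mean within-JS = 2.03/3 = 0.6767; mean within-Min = 2.08/3 = 0.6933.
Geometric mean = √(0.6767 × 0.6933) = 0.6849.
HTMT = 0.1656 / 0.6849 = 0.24.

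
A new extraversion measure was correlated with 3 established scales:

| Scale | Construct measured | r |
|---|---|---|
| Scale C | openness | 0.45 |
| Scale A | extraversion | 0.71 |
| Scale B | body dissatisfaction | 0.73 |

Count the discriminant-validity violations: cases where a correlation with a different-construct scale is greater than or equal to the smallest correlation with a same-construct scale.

Convergent (same construct = extraversion): Scale A.
Smallest convergent = 0.71. Discriminant values: 0.45, 0.73; count ≥ 0.71 → 1.

1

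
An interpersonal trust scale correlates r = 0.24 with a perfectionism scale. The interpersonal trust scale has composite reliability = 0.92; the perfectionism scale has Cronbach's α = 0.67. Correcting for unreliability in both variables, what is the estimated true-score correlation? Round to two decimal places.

r_true = r_obs / √(r_xx · r_yy) = 0.24 / √(0.92 × 0.67) = 0.24 / √0.6164 = 0.24 / 0.7851 ≈ 0.31.

0.31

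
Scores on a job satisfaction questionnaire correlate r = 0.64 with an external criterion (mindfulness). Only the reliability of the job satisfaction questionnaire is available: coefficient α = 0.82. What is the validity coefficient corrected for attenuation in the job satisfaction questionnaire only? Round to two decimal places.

Single correction: r_c = r_obs / √r_xx = 0.64 / √0.82 = 0.64 / 0.9055 ≈ 0.71.

0.71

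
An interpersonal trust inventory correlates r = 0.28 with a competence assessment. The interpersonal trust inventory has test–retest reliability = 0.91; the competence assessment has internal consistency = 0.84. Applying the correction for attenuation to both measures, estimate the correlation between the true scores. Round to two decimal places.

0.32

r_true = r_obs / √(r_xx · r_yy) = 0.28 / √(0.91 × 0.84) = 0.28 / √0.7644 = 0.28 / 0.8743 ≈ 0.32.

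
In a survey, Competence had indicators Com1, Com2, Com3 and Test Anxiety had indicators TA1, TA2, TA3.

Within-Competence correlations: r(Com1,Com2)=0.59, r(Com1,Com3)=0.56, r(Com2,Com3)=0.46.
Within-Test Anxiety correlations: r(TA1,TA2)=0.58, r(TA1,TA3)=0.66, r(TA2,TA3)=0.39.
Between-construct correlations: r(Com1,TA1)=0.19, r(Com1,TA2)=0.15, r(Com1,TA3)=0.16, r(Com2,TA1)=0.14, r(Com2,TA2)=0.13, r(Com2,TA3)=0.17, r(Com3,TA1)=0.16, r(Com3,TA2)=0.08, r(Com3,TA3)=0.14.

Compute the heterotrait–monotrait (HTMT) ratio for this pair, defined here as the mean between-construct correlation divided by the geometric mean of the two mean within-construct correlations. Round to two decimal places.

Mean heterotrait r = 1.32/9 = 0.1467.
Mean within-Com = 1.61/3 = 0.5367; mean within-TA = 1.63/3 = 0.5433.
Geometric mean = √(0.5367 × 0.5433) = 0.5400.
HTMT = 0.1467 / 0.5400 = 0.27.

0.27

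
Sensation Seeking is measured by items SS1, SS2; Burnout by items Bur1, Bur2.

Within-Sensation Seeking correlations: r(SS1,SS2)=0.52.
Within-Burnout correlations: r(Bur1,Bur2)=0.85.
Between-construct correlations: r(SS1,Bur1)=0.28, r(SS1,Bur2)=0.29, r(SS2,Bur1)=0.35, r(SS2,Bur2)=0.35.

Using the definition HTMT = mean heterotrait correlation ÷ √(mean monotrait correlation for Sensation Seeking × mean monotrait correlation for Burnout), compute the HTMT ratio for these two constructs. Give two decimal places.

0.48

Mean heterotrait r = 1.27/4 = 0.3175.
Mean within-SS = 0.52/1 = 0.5200; mean within-Bur = 0.85/1 = 0.8500.
Geometric mean = √(0.5200 × 0.8500) = 0.6648.
HTMT = 0.3175 / 0.6648 = 0.48.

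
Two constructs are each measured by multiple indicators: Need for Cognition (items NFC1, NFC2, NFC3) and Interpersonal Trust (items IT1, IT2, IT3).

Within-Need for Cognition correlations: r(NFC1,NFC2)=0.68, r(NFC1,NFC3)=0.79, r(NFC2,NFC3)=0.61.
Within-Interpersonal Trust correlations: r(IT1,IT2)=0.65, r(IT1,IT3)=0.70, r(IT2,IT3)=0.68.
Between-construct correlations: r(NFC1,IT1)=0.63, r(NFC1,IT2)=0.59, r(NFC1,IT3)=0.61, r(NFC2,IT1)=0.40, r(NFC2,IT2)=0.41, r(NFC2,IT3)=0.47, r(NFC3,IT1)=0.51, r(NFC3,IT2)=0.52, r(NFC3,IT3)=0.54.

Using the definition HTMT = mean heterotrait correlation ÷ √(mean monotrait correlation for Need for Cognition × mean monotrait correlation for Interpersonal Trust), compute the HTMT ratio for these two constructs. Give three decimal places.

0.759

Mean heterotrait r = 4.68/9 = 0.5200.
Mean within-NFC = 2.08/3 = 0.6933; mean within-IT = 2.03/3 = 0.6767.
Geometric mean = √(0.6933 × 0.6767) = 0.6849.
HTMT = 0.5200 / 0.6849 = 0.759.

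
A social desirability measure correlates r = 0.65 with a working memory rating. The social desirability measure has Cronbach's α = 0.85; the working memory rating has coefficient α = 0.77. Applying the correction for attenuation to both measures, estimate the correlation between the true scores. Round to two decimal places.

0.80

r_true = r_obs / √(r_xx · r_yy) = 0.65 / √(0.85 × 0.77) = 0.65 / √0.6545 = 0.65 / 0.8090 ≈ 0.80.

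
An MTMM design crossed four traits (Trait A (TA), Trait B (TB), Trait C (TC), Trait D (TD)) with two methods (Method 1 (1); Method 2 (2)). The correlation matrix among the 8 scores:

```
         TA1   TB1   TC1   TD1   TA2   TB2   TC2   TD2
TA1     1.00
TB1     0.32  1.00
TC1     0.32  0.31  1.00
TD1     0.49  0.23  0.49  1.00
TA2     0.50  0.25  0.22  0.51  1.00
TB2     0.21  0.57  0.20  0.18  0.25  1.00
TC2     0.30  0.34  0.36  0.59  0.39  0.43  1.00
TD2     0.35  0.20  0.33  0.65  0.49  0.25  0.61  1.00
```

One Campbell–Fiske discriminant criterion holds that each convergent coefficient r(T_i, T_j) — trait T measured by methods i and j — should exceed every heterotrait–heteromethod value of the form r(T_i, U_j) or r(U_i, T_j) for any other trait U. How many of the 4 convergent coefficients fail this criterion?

Each convergent coefficient versus the relevant comparison correlations:
TA (methods 1·2): 0.50 vs {0.21, 0.25, 0.30, 0.22, 0.35, 0.51} → fail.
TB (methods 1·2): 0.57 vs {0.25, 0.21, 0.34, 0.20, 0.20, 0.18} → pass.
TC (methods 1·2): 0.36 vs {0.22, 0.30, 0.20, 0.34, 0.33, 0.59} → fail.
TD (methods 1·2): 0.65 vs {0.51, 0.35, 0.18, 0.20, 0.59, 0.33} → pass.
2 of 4 fail.

2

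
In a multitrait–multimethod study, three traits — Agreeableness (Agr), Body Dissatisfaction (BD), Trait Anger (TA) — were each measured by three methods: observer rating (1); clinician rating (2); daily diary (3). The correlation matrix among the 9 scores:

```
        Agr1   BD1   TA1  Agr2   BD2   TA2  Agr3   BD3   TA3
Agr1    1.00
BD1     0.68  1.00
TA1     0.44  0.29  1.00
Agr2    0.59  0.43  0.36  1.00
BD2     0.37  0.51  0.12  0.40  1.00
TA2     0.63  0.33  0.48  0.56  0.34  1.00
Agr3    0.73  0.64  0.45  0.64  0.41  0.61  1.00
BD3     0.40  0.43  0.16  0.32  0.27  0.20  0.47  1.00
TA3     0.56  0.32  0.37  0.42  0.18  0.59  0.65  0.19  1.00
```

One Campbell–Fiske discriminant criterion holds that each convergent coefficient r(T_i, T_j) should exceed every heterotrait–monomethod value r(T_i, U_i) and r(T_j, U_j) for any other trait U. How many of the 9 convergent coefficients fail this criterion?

Each convergent coefficient versus the relevant comparison correlations:
Agr (methods 1·2): 0.59 vs {0.68, 0.40, 0.44, 0.56} → fail.
Agr (methods 1·3): 0.73 vs {0.68, 0.47, 0.44, 0.65} → pass.
Agr (methods 2·3): 0.64 vs {0.40, 0.47, 0.56, 0.65} → fail.
BD (methods 1·2): 0.51 vs {0.68, 0.40, 0.29, 0.34} → fail.
BD (methods 1·3): 0.43 vs {0.68, 0.47, 0.29, 0.19} → fail.
BD (methods 2·3): 0.27 vs {0.40, 0.47, 0.34, 0.19} → fail.
TA (methods 1·2): 0.48 vs {0.44, 0.56, 0.29, 0.34} → fail.
TA (methods 1·3): 0.37 vs {0.44, 0.65, 0.29, 0.19} → fail.
TA (methods 2·3): 0.59 vs {0.56, 0.65, 0.34, 0.19} → fail.
8 of 9 fail.

8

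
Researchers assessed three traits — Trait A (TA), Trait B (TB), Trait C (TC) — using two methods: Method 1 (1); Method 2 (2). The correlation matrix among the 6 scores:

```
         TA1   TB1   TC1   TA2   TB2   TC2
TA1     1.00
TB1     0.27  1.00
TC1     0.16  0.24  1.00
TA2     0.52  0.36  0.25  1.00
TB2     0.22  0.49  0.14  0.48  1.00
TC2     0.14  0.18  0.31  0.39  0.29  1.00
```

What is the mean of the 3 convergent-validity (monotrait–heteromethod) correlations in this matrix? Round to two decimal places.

Convergent values: 0.52, 0.49, 0.31; mean = 1.32/3 = 0.44.

0.44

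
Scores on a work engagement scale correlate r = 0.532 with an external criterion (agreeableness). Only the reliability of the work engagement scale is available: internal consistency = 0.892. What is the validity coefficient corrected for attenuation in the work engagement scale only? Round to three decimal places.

Single correction: r_c = r_obs / √r_xx = 0.532 / √0.892 = 0.532 / 0.9445 ≈ 0.563.

0.563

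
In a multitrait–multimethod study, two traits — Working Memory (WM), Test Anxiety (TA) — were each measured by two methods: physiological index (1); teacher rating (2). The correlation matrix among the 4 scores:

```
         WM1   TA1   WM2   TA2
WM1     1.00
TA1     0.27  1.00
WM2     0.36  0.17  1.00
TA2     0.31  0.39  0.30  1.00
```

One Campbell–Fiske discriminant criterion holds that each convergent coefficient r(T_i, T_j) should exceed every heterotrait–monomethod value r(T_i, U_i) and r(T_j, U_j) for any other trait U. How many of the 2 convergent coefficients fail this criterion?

0

Convergent coefficients and their comparison sets:
WM (methods 1·2): 0.36 vs {0.27, 0.30} → pass.
TA (methods 1·2): 0.39 vs {0.27, 0.30} → pass.
0 of 2 fail.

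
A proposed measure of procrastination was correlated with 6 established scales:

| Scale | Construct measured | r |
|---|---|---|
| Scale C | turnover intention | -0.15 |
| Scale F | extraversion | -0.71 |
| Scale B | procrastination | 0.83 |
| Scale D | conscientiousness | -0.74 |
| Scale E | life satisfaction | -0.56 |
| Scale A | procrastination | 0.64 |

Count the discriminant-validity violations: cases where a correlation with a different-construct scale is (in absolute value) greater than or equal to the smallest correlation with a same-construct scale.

Convergent (same construct = procrastination): Scale B, Scale A.
Smallest convergent = 0.64. Discriminant |r|: 0.15, 0.71, 0.74, 0.56; count ≥ 0.64 → 2.

2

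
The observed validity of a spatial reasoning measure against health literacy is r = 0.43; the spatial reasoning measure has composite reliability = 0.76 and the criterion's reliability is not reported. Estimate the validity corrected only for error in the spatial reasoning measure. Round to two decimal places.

0.49

Single correction: r_c = r_obs / √r_xx = 0.43 / √0.76 = 0.43 / 0.8718 ≈ 0.49.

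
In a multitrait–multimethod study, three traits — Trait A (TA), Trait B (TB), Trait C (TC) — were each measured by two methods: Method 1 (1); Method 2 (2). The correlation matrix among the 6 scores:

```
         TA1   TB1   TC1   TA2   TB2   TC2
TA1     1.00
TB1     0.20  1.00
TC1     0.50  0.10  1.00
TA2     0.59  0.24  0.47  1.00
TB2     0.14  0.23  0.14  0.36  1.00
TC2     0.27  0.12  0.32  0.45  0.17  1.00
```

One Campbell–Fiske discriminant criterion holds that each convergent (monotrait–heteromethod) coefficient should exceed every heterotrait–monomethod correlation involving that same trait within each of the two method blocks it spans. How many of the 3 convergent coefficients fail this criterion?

2

Checking each validity diagonal entry against its comparison values:
TA (methods 1·2): 0.59 vs {0.20, 0.36, 0.50, 0.45} → pass.
TB (methods 1·2): 0.23 vs {0.20, 0.36, 0.10, 0.17} → fail.
TC (methods 1·2): 0.32 vs {0.50, 0.45, 0.10, 0.17} → fail.
2 of 3 fail.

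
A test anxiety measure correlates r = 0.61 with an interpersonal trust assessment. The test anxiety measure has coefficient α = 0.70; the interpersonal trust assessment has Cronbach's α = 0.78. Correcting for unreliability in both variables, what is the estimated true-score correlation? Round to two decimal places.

0.83

r_true = r_obs / √(r_xx · r_yy) = 0.61 / √(0.70 × 0.78) = 0.61 / √0.5460 = 0.61 / 0.7389 ≈ 0.83.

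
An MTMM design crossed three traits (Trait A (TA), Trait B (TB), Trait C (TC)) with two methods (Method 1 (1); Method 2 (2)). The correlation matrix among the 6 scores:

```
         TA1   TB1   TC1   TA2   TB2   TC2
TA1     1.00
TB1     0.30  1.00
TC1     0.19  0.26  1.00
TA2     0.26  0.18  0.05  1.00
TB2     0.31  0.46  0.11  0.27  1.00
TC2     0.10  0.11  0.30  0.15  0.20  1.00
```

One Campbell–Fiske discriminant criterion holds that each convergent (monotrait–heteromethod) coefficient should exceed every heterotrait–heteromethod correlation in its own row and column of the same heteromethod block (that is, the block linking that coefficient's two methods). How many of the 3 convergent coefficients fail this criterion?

Convergent coefficients and their comparison sets:
TA (methods 1·2): 0.26 vs {0.31, 0.18, 0.10, 0.05} → fail.
TB (methods 1·2): 0.46 vs {0.18, 0.31, 0.11, 0.11} → pass.
TC (methods 1·2): 0.30 vs {0.05, 0.10, 0.11, 0.11} → pass.
1 of 3 fail.

1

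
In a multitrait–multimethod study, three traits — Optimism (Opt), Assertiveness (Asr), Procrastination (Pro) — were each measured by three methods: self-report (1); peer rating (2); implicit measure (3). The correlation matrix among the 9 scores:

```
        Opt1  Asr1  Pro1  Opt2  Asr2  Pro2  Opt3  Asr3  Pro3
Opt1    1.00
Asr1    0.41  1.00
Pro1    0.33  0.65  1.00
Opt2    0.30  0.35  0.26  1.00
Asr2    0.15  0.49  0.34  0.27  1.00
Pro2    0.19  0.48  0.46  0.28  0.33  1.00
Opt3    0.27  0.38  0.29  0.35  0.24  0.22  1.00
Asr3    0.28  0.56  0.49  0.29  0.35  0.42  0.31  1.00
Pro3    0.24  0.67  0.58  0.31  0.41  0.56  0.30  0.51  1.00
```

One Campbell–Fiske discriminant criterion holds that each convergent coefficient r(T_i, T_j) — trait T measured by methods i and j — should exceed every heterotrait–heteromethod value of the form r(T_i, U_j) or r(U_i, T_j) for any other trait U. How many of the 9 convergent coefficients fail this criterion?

6

Convergent coefficients and their comparison sets:
Opt (methods 1·2): 0.30 vs {0.15, 0.35, 0.19, 0.26} → fail.
Opt (methods 1·3): 0.27 vs {0.28, 0.38, 0.24, 0.29} → fail.
Opt (methods 2·3): 0.35 vs {0.29, 0.24, 0.31, 0.22} → pass.
Asr (methods 1·2): 0.49 vs {0.35, 0.15, 0.48, 0.34} → pass.
Asr (methods 1·3): 0.56 vs {0.38, 0.28, 0.67, 0.49} → fail.
Asr (methods 2·3): 0.35 vs {0.24, 0.29, 0.41, 0.42} → fail.
Pro (methods 1·2): 0.46 vs {0.26, 0.19, 0.34, 0.48} → fail.
Pro (methods 1·3): 0.58 vs {0.29, 0.24, 0.49, 0.67} → fail.
Pro (methods 2·3): 0.56 vs {0.22, 0.31, 0.42, 0.41} → pass.
6 of 9 fail.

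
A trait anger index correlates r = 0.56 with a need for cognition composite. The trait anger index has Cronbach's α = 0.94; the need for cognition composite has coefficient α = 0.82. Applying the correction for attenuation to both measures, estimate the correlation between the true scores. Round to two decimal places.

0.64

r_true = r_obs / √(r_xx · r_yy) = 0.56 / √(0.94 × 0.82) = 0.56 / √0.7708 = 0.56 / 0.8780 ≈ 0.64.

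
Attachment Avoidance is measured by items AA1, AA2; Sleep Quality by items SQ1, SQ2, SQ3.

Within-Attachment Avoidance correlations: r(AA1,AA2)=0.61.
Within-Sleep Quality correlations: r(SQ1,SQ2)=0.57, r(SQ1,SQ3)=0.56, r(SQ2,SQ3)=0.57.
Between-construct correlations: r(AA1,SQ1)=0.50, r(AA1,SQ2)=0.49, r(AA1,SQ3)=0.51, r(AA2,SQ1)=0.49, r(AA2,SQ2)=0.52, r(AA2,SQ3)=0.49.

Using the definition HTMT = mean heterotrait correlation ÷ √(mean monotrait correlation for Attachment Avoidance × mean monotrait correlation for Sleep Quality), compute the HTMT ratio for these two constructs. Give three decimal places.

Mean between = 3.00/6 = 0.5000.
Mean within-AA = 0.61/1 = 0.6100; mean within-SQ = 1.70/3 = 0.5667.
Geometric mean = √(0.6100 × 0.5667) = 0.5880.
HTMT = 0.5000 / 0.5880 = 0.850.

0.850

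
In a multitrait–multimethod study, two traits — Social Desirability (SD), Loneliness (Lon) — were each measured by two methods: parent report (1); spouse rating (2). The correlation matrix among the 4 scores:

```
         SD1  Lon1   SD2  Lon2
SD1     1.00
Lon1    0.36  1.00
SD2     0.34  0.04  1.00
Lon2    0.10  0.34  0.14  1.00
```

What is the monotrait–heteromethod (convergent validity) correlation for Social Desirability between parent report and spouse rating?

Same trait (SD), different methods: r(SD1, SD2) = 0.34.

0.34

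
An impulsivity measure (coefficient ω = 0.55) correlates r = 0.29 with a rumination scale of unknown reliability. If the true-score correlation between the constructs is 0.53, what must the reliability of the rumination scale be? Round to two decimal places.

0.54

r_true = r_obs / √(r_xx · r_yy) ⇒ 0.53 = 0.29 / √(0.55 · r_yy).
√(0.55 · r_yy) = 0.29 / 0.53 = 0.5472; 0.55 · r_yy = 0.2994; r_yy = 0.2994 / 0.55 ≈ 0.54.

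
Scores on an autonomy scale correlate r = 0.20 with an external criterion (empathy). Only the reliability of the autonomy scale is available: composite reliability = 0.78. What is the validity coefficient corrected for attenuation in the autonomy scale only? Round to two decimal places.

0.23

Single correction: r_c = r_obs / √r_xx = 0.20 / √0.78 = 0.20 / 0.8832 ≈ 0.23.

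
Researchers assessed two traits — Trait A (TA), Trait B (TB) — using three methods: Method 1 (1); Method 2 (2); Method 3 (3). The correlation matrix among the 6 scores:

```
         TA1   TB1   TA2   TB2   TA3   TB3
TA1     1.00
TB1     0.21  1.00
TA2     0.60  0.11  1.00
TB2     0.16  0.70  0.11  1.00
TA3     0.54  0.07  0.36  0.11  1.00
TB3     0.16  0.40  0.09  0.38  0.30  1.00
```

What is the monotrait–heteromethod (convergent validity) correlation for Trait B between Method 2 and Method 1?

Same trait (TB), different methods: r(TB2, TB1) = 0.70.

0.70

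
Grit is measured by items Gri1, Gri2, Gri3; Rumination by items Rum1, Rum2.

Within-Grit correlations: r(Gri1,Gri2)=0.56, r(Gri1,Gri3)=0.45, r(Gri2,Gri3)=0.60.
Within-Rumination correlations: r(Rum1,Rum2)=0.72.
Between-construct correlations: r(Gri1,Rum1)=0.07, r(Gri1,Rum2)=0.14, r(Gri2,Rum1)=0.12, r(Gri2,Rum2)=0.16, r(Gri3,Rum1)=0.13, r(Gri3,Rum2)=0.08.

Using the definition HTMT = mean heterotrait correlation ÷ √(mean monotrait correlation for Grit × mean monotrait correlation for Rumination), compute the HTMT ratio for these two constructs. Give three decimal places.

0.188

Between-construct mean = 0.70/6 = 0.1167.
Mean within-Gri = 1.61/3 = 0.5367; mean within-Rum = 0.72/1 = 0.7200.
Geometric mean = √(0.5367 × 0.7200) = 0.6216.
HTMT = 0.1167 / 0.6216 = 0.188.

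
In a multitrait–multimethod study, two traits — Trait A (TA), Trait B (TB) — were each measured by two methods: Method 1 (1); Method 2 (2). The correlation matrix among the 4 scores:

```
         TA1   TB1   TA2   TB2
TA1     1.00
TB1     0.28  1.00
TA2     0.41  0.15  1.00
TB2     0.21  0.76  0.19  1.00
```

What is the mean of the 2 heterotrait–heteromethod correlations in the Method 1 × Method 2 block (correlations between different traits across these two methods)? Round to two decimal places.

0.18

HTHM values (method 1 × method 2): 0.21, 0.15; mean = 0.36/2 = 0.18.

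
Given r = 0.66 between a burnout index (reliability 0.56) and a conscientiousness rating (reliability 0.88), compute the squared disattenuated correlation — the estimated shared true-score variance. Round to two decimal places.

0.88

Disattenuated r = 0.66 / √(0.56 × 0.88) = 0.66 / 0.7020 = 0.9402.
Shared true-score variance = 0.9402² = 0.8840 ≈ 0.88.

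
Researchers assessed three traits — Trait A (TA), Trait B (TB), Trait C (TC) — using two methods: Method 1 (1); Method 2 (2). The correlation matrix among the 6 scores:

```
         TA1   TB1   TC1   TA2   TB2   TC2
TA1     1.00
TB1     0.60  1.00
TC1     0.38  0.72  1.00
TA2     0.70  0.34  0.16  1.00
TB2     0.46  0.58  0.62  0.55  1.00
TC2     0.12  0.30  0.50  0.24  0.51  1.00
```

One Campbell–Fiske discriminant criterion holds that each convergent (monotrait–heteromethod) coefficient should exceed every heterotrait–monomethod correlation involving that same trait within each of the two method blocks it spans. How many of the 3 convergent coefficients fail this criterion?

2

Each convergent coefficient versus the relevant comparison correlations:
TA (methods 1·2): 0.70 vs {0.60, 0.55, 0.38, 0.24} → pass.
TB (methods 1·2): 0.58 vs {0.60, 0.55, 0.72, 0.51} → fail.
TC (methods 1·2): 0.50 vs {0.38, 0.24, 0.72, 0.51} → fail.
2 of 3 fail.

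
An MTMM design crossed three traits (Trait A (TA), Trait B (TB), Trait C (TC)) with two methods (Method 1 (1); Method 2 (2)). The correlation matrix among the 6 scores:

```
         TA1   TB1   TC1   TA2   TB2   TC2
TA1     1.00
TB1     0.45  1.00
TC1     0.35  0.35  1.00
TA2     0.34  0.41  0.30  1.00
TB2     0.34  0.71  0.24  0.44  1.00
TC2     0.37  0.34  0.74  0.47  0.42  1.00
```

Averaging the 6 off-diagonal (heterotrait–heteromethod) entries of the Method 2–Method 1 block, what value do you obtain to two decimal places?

0.33

HTHM values (method 2 × method 1): 0.41, 0.30, 0.34, 0.24, 0.37, 0.34; mean = 2.00/6 = 0.33.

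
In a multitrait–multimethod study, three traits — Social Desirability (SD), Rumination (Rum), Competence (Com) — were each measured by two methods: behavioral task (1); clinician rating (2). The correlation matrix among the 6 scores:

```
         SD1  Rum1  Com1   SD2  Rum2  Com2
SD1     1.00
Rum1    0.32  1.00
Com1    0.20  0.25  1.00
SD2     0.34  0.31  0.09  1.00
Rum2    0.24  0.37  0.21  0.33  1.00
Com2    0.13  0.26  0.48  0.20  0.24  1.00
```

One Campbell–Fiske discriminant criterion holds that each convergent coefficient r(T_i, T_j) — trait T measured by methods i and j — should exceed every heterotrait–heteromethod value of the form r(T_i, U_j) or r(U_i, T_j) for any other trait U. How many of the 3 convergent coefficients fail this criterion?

0

Checking each validity diagonal entry against its comparison values:
SD (methods 1·2): 0.34 vs {0.24, 0.31, 0.13, 0.09} → pass.
Rum (methods 1·2): 0.37 vs {0.31, 0.24, 0.26, 0.21} → pass.
Com (methods 1·2): 0.48 vs {0.09, 0.13, 0.21, 0.26} → pass.
0 of 3 fail.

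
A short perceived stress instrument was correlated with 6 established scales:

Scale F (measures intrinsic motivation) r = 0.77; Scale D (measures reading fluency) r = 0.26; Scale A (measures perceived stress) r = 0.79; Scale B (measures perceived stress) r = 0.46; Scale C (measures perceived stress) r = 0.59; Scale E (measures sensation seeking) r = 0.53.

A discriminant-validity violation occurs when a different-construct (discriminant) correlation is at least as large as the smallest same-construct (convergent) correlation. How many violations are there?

2

Convergent (same construct = perceived stress): Scale A, Scale B, Scale C.
Smallest convergent = 0.46. Discriminant values: 0.77, 0.26, 0.53; count ≥ 0.46 → 2.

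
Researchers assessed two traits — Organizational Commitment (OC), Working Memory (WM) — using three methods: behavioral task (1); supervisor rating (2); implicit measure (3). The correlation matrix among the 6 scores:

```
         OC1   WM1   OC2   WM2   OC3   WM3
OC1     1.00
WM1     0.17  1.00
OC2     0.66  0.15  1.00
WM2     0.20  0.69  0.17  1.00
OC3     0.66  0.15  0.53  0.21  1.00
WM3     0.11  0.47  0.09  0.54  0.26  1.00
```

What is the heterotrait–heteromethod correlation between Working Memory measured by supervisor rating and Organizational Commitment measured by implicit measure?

Different traits and methods: r(WM2, OC3) = 0.21.

0.21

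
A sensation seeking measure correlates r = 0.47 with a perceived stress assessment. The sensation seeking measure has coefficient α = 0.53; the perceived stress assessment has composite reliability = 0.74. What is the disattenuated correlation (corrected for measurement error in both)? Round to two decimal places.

r_true = r_obs / √(r_xx · r_yy) = 0.47 / √(0.53 × 0.74) = 0.47 / √0.3922 = 0.47 / 0.6263 ≈ 0.75.

0.75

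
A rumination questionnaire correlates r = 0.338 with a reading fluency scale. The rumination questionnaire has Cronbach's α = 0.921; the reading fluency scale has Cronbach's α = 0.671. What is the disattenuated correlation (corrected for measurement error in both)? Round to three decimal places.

0.430

r_true = r_obs / √(r_xx · r_yy) = 0.338 / √(0.921 × 0.671) = 0.338 / √0.617991 = 0.338 / 0.7861 ≈ 0.430.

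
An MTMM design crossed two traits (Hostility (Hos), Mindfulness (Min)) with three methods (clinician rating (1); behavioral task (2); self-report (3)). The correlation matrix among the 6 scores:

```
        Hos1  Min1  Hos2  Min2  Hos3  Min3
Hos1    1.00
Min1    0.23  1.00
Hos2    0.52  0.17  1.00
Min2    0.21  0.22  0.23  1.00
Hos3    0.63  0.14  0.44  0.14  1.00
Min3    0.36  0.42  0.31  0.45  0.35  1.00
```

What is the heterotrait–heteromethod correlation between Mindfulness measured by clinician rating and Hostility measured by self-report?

0.14

Different traits and methods: r(Min1, Hos3) = 0.14.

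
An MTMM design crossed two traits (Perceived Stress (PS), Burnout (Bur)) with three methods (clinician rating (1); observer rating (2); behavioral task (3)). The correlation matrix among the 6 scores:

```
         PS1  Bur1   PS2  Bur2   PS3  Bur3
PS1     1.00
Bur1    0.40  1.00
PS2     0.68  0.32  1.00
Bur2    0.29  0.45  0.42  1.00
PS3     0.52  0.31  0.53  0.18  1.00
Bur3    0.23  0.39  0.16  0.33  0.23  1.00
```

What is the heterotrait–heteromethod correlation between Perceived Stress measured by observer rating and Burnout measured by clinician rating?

0.32

Different traits and methods: r(PS2, Bur1) = 0.32.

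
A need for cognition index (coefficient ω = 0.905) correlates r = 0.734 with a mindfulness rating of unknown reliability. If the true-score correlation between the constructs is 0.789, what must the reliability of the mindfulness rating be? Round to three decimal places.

r_true = r_obs / √(r_xx · r_yy) ⇒ 0.789 = 0.734 / √(0.905 · r_yy).
√(0.905 · r_yy) = 0.734 / 0.789 = 0.9303; 0.905 · r_yy = 0.8655; r_yy = 0.8655 / 0.905 ≈ 0.956.

0.956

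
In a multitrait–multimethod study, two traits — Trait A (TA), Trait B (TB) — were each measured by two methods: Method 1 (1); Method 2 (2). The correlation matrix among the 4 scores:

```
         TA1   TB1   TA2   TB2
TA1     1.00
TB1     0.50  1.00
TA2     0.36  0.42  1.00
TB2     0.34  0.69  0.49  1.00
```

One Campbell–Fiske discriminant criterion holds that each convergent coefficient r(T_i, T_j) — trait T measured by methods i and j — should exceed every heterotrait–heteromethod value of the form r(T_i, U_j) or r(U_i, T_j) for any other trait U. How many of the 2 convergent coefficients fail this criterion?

Checking each validity diagonal entry against its comparison values:
TA (methods 1·2): 0.36 vs {0.34, 0.42} → fail.
TB (methods 1·2): 0.69 vs {0.42, 0.34} → pass.
1 of 2 fail.

1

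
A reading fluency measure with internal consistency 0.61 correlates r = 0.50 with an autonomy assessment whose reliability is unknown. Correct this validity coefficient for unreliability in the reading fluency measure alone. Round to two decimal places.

Single correction: r_c = r_obs / √r_xx = 0.50 / √0.61 = 0.50 / 0.7810 ≈ 0.64.

0.64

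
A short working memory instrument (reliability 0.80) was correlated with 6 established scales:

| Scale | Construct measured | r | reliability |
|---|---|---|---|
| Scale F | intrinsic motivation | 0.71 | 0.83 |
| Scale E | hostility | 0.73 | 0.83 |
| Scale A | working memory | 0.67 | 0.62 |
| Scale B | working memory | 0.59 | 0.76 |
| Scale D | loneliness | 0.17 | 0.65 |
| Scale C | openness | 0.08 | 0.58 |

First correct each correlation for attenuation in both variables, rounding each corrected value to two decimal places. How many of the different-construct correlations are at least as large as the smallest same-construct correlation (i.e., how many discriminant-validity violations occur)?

Disattenuated r (r / √(r_scale · r_new)):
  Scale F (disc): 0.71 / √(0.83·0.80) = 0.87
  Scale E (disc): 0.73 / √(0.83·0.80) = 0.90
  Scale A (conv): 0.67 / √(0.62·0.80) = 0.95
  Scale B (conv): 0.59 / √(0.76·0.80) = 0.76
  Scale D (disc): 0.17 / √(0.65·0.80) = 0.24
  Scale C (disc): 0.08 / √(0.58·0.80) = 0.12
Smallest convergent = 0.76. Discriminant values: 0.87, 0.90, 0.24, 0.12; count ≥ 0.76 → 2.

2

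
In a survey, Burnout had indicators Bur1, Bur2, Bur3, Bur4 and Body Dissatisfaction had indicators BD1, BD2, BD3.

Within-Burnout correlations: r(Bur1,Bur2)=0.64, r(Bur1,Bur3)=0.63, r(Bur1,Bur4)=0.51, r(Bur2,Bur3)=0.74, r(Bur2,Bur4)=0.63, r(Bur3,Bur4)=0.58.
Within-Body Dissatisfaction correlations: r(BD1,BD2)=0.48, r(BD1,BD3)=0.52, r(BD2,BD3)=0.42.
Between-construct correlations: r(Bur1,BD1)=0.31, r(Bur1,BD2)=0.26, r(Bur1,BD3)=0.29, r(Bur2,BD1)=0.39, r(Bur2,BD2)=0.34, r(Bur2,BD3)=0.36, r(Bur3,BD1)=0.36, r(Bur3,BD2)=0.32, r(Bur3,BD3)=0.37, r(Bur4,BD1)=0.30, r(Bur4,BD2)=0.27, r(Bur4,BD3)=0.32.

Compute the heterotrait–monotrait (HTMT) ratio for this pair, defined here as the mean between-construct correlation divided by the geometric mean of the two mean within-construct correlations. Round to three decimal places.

0.598

Mean between = 3.89/12 = 0.3242.
Mean within-Bur = 3.73/6 = 0.6217; mean within-BD = 1.42/3 = 0.4733.
Geometric mean = √(0.6217 × 0.4733) = 0.5424.
HTMT = 0.3242 / 0.5424 = 0.598.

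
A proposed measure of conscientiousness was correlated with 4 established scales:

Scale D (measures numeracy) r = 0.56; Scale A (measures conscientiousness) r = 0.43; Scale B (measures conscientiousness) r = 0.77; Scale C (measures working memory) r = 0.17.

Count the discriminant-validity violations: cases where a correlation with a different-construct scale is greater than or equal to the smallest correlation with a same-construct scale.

1

Convergent (same construct = conscientiousness): Scale A, Scale B.
Smallest convergent = 0.43. Discriminant values: 0.56, 0.17; count ≥ 0.43 → 1.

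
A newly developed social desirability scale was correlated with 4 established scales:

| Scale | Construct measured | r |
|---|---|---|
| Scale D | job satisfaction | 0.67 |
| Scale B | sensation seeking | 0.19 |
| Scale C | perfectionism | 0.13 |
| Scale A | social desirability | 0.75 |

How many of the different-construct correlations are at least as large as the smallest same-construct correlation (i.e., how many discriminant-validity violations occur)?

0

Convergent (same construct = social desirability): Scale A.
Smallest convergent = 0.75. Discriminant values: 0.67, 0.19, 0.13; count ≥ 0.75 → 0.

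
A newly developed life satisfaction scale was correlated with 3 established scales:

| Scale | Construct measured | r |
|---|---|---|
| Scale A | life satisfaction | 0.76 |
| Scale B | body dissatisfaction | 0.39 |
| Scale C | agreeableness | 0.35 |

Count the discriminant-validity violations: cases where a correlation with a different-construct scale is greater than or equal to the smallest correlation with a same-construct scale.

Convergent (same construct = life satisfaction): Scale A.
Smallest convergent = 0.76. Discriminant values: 0.39, 0.35; count ≥ 0.76 → 0.

0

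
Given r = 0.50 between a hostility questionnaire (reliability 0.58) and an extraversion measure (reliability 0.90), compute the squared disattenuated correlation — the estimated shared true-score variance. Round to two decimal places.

0.48

Disattenuated r = 0.50 / √(0.58 × 0.90) = 0.50 / 0.7225 = 0.6920.
Shared true-score variance = 0.6920² = 0.4789 ≈ 0.48.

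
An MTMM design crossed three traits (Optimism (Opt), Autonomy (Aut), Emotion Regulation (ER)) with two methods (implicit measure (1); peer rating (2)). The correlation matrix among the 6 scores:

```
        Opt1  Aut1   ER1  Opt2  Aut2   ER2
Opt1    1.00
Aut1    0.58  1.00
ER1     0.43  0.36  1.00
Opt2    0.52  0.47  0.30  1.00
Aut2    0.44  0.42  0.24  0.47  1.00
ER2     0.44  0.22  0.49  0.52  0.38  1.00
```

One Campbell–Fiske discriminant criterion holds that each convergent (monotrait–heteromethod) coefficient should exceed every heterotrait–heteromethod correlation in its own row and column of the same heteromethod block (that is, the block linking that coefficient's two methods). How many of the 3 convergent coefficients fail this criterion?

Checking each validity diagonal entry against its comparison values:
Opt (methods 1·2): 0.52 vs {0.44, 0.47, 0.44, 0.30} → pass.
Aut (methods 1·2): 0.42 vs {0.47, 0.44, 0.22, 0.24} → fail.
ER (methods 1·2): 0.49 vs {0.30, 0.44, 0.24, 0.22} → pass.
1 of 3 fail.

1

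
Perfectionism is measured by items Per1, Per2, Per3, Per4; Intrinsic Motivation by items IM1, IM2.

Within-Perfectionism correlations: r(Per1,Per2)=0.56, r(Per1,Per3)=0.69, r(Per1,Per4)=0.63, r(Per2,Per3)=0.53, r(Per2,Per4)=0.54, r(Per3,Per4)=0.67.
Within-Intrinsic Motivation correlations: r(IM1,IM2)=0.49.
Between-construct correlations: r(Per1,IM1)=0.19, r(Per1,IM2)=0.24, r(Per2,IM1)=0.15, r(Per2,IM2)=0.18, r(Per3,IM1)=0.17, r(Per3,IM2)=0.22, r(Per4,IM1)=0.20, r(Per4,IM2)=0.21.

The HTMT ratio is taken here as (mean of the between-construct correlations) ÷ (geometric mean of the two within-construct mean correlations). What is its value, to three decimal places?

Mean between = 1.56/8 = 0.1950.
Mean within-Per = 3.62/6 = 0.6033; mean within-IM = 0.49/1 = 0.4900.
Geometric mean = √(0.6033 × 0.4900) = 0.5437.
HTMT = 0.1950 / 0.5437 = 0.359.

0.359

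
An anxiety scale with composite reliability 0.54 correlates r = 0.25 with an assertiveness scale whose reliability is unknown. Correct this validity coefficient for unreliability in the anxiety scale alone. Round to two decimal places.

Single correction: r_c = r_obs / √r_xx = 0.25 / √0.54 = 0.25 / 0.7348 ≈ 0.34.

0.34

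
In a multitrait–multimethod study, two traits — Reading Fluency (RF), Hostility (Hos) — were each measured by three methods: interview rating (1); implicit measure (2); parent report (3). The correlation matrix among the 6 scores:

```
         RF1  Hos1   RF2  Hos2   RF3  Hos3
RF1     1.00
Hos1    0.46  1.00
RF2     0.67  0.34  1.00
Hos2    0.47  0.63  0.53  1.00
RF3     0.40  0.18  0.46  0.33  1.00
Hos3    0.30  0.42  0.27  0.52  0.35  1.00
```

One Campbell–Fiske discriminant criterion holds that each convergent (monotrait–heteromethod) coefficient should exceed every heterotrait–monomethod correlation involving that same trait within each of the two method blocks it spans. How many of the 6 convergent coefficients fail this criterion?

Checking each validity diagonal entry against its comparison values:
RF (methods 1·2): 0.67 vs {0.46, 0.53} → pass.
RF (methods 1·3): 0.40 vs {0.46, 0.35} → fail.
RF (methods 2·3): 0.46 vs {0.53, 0.35} → fail.
Hos (methods 1·2): 0.63 vs {0.46, 0.53} → pass.
Hos (methods 1·3): 0.42 vs {0.46, 0.35} → fail.
Hos (methods 2·3): 0.52 vs {0.53, 0.35} → fail.
4 of 6 fail.

4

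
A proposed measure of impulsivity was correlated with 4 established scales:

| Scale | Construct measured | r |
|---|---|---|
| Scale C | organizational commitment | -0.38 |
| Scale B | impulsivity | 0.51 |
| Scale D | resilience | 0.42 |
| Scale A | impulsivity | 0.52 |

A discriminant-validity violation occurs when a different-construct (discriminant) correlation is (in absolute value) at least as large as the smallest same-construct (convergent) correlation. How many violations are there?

0

Convergent (same construct = impulsivity): Scale B, Scale A.
Smallest convergent = 0.51. Discriminant |r|: 0.38, 0.42; count ≥ 0.51 → 0.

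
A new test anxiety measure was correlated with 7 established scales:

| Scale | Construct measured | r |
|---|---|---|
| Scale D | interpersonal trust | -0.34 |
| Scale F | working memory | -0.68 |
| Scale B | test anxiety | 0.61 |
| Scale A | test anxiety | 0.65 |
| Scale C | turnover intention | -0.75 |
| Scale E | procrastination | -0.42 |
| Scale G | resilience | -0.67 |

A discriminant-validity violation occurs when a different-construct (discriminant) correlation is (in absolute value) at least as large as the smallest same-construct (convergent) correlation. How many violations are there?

3

Convergent (same construct = test anxiety): Scale B, Scale A.
Smallest convergent = 0.61. Discriminant |r|: 0.34, 0.68, 0.75, 0.42, 0.67; count ≥ 0.61 → 3.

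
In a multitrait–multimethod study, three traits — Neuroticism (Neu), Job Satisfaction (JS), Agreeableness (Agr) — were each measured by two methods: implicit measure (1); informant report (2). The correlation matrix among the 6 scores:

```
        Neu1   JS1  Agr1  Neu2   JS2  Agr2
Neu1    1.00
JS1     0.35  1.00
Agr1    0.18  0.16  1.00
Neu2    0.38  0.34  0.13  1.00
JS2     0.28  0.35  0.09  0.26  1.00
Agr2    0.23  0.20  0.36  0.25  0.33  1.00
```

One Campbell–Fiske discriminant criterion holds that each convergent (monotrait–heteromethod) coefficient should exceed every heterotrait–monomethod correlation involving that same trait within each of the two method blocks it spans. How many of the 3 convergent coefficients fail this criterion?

Each convergent coefficient versus the relevant comparison correlations:
Neu (methods 1·2): 0.38 vs {0.35, 0.26, 0.18, 0.25} → pass.
JS (methods 1·2): 0.35 vs {0.35, 0.26, 0.16, 0.33} → fail.
Agr (methods 1·2): 0.36 vs {0.18, 0.25, 0.16, 0.33} → pass.
1 of 3 fail.

1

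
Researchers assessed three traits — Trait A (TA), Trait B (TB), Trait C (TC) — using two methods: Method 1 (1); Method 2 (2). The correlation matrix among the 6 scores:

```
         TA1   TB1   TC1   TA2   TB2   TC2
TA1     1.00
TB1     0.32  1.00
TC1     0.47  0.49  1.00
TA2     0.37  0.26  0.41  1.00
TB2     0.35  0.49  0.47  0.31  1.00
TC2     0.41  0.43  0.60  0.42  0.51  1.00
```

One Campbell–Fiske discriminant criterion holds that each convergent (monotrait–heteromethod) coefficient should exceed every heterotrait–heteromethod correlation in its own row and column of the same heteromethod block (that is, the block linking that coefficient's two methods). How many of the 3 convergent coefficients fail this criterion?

Convergent coefficients and their comparison sets:
TA (methods 1·2): 0.37 vs {0.35, 0.26, 0.41, 0.41} → fail.
TB (methods 1·2): 0.49 vs {0.26, 0.35, 0.43, 0.47} → pass.
TC (methods 1·2): 0.60 vs {0.41, 0.41, 0.47, 0.43} → pass.
1 of 3 fail.

1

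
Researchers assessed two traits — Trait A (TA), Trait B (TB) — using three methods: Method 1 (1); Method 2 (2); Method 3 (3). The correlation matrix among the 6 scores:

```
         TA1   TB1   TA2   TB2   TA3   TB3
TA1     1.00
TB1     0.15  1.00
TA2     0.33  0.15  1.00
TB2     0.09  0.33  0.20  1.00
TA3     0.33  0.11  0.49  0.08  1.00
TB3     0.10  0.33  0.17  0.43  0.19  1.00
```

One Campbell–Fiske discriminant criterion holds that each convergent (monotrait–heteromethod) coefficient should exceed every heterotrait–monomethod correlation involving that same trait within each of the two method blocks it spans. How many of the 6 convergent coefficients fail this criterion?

Each convergent coefficient versus the relevant comparison correlations:
TA (methods 1·2): 0.33 vs {0.15, 0.20} → pass.
TA (methods 1·3): 0.33 vs {0.15, 0.19} → pass.
TA (methods 2·3): 0.49 vs {0.20, 0.19} → pass.
TB (methods 1·2): 0.33 vs {0.15, 0.20} → pass.
TB (methods 1·3): 0.33 vs {0.15, 0.19} → pass.
TB (methods 2·3): 0.43 vs {0.20, 0.19} → pass.
0 of 6 fail.

0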